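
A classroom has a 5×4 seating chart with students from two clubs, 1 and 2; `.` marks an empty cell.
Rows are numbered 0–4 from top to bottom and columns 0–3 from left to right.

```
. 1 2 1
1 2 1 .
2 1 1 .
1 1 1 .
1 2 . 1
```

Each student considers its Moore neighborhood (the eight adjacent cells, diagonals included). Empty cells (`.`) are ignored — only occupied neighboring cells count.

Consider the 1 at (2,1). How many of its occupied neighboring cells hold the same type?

Occupied neighbors of (2,1): (1,0)=1, (1,1)=2, (1,2)=1, (2,0)=2, (2,2)=1, (3,0)=1, (3,1)=1, (3,2)=1.
Same type (1): 6 of 8.

6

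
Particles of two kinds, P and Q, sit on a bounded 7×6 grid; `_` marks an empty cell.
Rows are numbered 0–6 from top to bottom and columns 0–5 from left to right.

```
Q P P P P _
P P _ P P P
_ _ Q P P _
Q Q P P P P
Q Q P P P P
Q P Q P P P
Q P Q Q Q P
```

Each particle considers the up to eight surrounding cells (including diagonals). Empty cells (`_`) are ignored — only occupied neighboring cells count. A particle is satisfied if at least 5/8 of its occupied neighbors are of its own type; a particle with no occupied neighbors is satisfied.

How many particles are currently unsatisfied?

(0,0)Q 0/3 unhappy
(0,1)P 3/4 ok
(0,2)P 4/4 ok
(0,3)P 4/4 ok
(0,4)P 4/4 ok
(1,0)P 2/3 ok
(1,1)P 3/5 unhappy
(1,3)P 6/7 ok
(1,4)P 6/6 ok
(1,5)P 3/3 ok
(2,2)Q 1/6 unhappy
(2,3)P 6/7 ok
(2,4)P 7/7 ok
(3,0)Q 3/3 ok
(3,1)Q 4/6 ok
(3,2)P 4/7 unhappy
(3,3)P 7/8 ok
(3,4)P 7/7 ok
(3,5)P 4/4 ok
(4,0)Q 4/5 ok
(4,1)Q 5/8 ok
(4,2)P 5/8 ok
(4,3)P 7/8 ok
(4,4)P 8/8 ok
(4,5)P 5/5 ok
(5,0)Q 3/5 unhappy
(5,1)P 2/8 unhappy
(5,2)Q 3/8 unhappy
(5,3)P 4/8 unhappy
(5,4)P 6/8 ok
(5,5)P 4/5 ok
(6,0)Q 1/3 unhappy
(6,1)P 1/5 unhappy
(6,2)Q 2/5 unhappy
(6,3)Q 3/5 unhappy
(6,4)Q 1/5 unhappy
(6,5)P 2/3 ok
Unsatisfied: (0,0), (1,1), (2,2), (3,2), (5,0), (5,1), (5,2), (5,3), (6,0), (6,1), (6,2), (6,3), (6,4) — 13 in total.

13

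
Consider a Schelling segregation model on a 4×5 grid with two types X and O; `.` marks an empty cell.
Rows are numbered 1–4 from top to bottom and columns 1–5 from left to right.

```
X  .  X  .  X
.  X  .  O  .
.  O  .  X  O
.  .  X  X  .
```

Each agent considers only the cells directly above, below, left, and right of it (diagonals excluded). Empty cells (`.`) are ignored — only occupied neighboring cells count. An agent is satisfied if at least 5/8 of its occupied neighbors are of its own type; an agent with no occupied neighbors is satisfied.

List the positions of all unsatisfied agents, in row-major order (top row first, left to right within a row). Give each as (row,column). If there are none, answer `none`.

(2,2), (2,4), (3,2), (3,4), (3,5)

Row 1: (1,1)X 0/0 ✓ · (1,3)X 0/0 ✓ · (1,5)X 0/0 ✓
Row 2: (2,2)X 0/1 ✗ · (2,4)O 0/1 ✗
Row 3: (3,2)O 0/1 ✗ · (3,4)X 1/3 ✗ · (3,5)O 0/1 ✗
Row 4: (4,3)X 1/1 ✓ · (4,4)X 2/2 ✓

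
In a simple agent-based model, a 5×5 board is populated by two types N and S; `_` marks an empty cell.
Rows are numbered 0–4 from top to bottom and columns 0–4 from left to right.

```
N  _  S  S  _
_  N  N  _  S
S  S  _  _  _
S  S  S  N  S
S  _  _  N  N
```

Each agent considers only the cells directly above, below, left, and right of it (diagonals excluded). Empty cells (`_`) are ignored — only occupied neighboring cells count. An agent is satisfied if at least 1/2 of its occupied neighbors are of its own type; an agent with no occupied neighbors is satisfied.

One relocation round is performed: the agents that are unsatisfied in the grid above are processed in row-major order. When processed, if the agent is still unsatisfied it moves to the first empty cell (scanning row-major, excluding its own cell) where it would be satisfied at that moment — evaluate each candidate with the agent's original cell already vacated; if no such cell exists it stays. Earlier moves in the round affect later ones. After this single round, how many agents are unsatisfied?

Initially unsatisfied (in order): (3,3), (3,4).
  (3,3) → (0,1).
  (3,4) → (0,4).
Resulting grid:
N N S S S
_ N N _ S
S S _ _ _
S S S _ _
S _ _ N N
Unsatisfied now: (0,2).

1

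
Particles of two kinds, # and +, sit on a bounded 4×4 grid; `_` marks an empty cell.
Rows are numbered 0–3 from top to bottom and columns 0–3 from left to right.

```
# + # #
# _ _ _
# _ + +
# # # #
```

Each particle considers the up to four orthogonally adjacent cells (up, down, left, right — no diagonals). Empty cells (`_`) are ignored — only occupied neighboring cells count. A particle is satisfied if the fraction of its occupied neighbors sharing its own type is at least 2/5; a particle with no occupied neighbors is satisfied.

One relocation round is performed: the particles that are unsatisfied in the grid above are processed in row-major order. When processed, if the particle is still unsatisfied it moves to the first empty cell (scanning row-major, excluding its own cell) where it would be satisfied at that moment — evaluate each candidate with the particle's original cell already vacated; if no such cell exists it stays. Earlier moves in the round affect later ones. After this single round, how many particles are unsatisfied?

0

Initially unsatisfied (in order): (0,1).
  (0,1) → (1,2).
Resulting grid:
# _ # #
# _ + _
# _ + +
# # # #
All satisfied now.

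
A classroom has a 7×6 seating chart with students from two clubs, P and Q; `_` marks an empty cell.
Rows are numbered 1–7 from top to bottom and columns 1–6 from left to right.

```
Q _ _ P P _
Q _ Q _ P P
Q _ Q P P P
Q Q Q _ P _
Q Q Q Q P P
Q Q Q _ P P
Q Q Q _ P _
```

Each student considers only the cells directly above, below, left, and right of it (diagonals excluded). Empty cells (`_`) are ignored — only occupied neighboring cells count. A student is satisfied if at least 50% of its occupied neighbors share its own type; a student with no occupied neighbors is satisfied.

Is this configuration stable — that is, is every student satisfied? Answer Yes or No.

Yes

(1,1)Q 1/1 satisfied
(1,4)P 1/1 satisfied
(1,5)P 2/2 satisfied
(2,1)Q 2/2 satisfied
(2,3)Q 1/1 satisfied
(2,5)P 3/3 satisfied
(2,6)P 2/2 satisfied
(3,1)Q 2/2 satisfied
(3,3)Q 2/3 satisfied
(3,4)P 1/2 satisfied
(3,5)P 4/4 satisfied
(3,6)P 2/2 satisfied
(4,1)Q 3/3 satisfied
(4,2)Q 3/3 satisfied
(4,3)Q 3/3 satisfied
(4,5)P 2/2 satisfied
(5,1)Q 3/3 satisfied
(5,2)Q 4/4 satisfied
(5,3)Q 4/4 satisfied
(5,4)Q 1/2 satisfied
(5,5)P 3/4 satisfied
(5,6)P 2/2 satisfied
(6,1)Q 3/3 satisfied
(6,2)Q 4/4 satisfied
(6,3)Q 3/3 satisfied
(6,5)P 3/3 satisfied
(6,6)P 2/2 satisfied
(7,1)Q 2/2 satisfied
(7,2)Q 3/3 satisfied
(7,3)Q 2/2 satisfied
(7,5)P 1/1 satisfied
All meet the threshold, so the configuration is stable.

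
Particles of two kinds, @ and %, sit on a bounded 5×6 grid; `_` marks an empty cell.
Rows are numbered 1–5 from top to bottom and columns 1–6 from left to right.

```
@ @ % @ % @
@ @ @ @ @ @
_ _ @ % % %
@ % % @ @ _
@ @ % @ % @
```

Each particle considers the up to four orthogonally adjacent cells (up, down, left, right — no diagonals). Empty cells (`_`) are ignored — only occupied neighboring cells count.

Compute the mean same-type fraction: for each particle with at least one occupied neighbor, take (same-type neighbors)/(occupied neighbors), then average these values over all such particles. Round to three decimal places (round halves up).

(1,1)@ 2/2
(1,2)@ 2/3
(1,3)% 0/3
(1,4)@ 1/3
(1,5)% 0/3
(1,6)@ 1/2
(2,1)@ 2/2
(2,2)@ 3/3
(2,3)@ 3/4
(2,4)@ 3/4
(2,5)@ 2/4
(2,6)@ 2/3
(3,3)@ 1/3
(3,4)% 1/4
(3,5)% 2/4
(3,6)% 1/2
(4,1)@ 1/2
(4,2)% 1/3
(4,3)% 2/4
(4,4)@ 2/4
(4,5)@ 1/3
(5,1)@ 2/2
(5,2)@ 1/3
(5,3)% 1/3
(5,4)@ 1/3
(5,5)% 0/3
(5,6)@ 0/1
Sum over 27 particles: 2/2 + 2/3 + 0/3 + 1/3 + 0/3 + 1/2 + 2/2 + 3/3 + 3/4 + 3/4 + 2/4 + 2/3 + 1/3 + 1/4 + 2/4 + 1/2 + 1/2 + 1/3 + 2/4 + 2/4 + 1/3 + 2/2 + 1/3 + 1/3 + 1/3 + 0/3 + 0/1 = 155/12; mean = 155/12 ÷ 27 = 155/324 = 0.478395… → 0.478.

0.478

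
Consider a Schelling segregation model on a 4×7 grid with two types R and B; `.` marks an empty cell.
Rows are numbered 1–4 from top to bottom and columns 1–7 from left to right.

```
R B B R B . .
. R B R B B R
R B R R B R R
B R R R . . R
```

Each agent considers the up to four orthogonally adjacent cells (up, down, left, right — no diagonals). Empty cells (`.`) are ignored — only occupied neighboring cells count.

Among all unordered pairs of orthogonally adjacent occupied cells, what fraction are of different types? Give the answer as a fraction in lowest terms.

6/11

Scan each occupied cell's neighbors to the right and below so each pair is counted once.
From row 1: 4 unlike of 8 pairs (running 4/8).
From row 2: 7 unlike of 11 pairs (running 11/19).
From row 3: 6 unlike of 11 pairs (running 17/30).
From row 4: 1 unlike of 3 pairs (running 18/33).
Total adjacent occupied pairs: 33; unlike-type pairs: 18.
18/33 reduces to 6/11.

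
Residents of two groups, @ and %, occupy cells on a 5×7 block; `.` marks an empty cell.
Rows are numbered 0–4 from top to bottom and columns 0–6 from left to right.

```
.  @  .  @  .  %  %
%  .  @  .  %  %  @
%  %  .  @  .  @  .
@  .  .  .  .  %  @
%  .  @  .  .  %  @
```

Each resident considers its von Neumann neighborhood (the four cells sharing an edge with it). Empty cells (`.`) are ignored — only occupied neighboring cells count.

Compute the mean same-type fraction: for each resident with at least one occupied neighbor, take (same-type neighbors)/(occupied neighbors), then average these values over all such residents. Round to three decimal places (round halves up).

0.500

(0,1)@ — no occupied neighbors
(0,3)@ — no occupied neighbors
(0,5)% 2/2
(0,6)% 1/2
(1,0)% 1/1
(1,2)@ — no occupied neighbors
(1,4)% 1/1
(1,5)% 2/4
(1,6)@ 0/2
(2,0)% 2/3
(2,1)% 1/1
(2,3)@ — no occupied neighbors
(2,5)@ 0/2
(3,0)@ 0/2
(3,5)% 1/3
(3,6)@ 1/2
(4,0)% 0/1
(4,2)@ — no occupied neighbors
(4,5)% 1/2
(4,6)@ 1/2
Sum over 15 residents: 2/2 + 1/2 + 1/1 + 1/1 + 2/4 + 0/2 + 2/3 + 1/1 + 0/2 + 0/2 + 1/3 + 1/2 + 0/1 + 1/2 + 1/2 = 15/2; mean = 15/2 ÷ 15 = 1/2 = 0.5 → 0.500.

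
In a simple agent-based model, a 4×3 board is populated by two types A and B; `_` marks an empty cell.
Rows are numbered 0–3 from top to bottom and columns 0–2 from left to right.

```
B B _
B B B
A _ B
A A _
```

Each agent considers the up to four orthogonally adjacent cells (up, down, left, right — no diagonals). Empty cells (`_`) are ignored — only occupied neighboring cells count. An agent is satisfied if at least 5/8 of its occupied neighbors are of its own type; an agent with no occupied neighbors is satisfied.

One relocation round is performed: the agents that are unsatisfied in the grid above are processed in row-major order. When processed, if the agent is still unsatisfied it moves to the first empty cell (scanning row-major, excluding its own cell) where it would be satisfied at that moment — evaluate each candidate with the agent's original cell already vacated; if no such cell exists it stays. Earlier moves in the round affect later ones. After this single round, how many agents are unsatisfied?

Initially unsatisfied (in order): (2,0).
  (2,0): no empty cell satisfies it; stays.
Resulting grid:
B B _
B B B
A _ B
A A _
Unsatisfied now: (2,0).

1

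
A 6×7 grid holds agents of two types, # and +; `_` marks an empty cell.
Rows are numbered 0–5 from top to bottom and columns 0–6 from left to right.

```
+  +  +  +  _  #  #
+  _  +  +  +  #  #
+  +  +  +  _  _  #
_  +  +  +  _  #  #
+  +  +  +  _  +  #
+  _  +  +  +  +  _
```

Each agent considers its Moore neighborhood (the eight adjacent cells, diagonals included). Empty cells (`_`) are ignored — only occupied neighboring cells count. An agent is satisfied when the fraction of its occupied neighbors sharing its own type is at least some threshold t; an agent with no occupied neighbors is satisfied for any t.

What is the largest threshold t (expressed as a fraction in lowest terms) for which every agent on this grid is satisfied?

(0,0)+ 2/2
(0,1)+ 4/4
(0,2)+ 4/4
(0,3)+ 4/4
(0,5)# 3/4
(0,6)# 3/3
(1,0)+ 4/4
(1,2)+ 7/7
(1,3)+ 6/6
(1,4)+ 3/5
(1,5)# 4/5
(1,6)# 4/4
(2,0)+ 3/3
(2,1)+ 6/6
(2,2)+ 7/7
(2,3)+ 6/6
(2,6)# 4/4
(3,1)+ 7/7
(3,2)+ 8/8
(3,3)+ 5/5
(3,5)# 3/4
(3,6)# 3/4
(4,0)+ 3/3
(4,1)+ 6/6
(4,2)+ 7/7
(4,3)+ 6/6
(4,5)+ 2/5
(4,6)# 2/4
(5,0)+ 2/2
(5,2)+ 4/4
(5,3)+ 4/4
(5,4)+ 4/4
(5,5)+ 2/3
The smallest same-type fraction is 2/5 at (4,5), which reduces to 2/5. Any threshold above that leaves this agent unsatisfied.

2/5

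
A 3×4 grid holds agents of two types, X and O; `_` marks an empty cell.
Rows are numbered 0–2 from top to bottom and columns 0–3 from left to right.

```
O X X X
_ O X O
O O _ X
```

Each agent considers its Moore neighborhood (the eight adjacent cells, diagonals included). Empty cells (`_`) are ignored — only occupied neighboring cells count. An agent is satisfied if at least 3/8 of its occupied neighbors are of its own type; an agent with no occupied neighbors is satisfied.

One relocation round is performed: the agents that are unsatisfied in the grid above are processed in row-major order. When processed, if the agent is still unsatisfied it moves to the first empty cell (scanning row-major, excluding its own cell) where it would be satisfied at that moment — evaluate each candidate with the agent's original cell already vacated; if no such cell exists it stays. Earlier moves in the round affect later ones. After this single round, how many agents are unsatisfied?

Initially unsatisfied (in order): (1,3).
  (1,3) → (1,0).
Resulting grid:
O X X X
O O X _
O O _ X
All satisfied now.

0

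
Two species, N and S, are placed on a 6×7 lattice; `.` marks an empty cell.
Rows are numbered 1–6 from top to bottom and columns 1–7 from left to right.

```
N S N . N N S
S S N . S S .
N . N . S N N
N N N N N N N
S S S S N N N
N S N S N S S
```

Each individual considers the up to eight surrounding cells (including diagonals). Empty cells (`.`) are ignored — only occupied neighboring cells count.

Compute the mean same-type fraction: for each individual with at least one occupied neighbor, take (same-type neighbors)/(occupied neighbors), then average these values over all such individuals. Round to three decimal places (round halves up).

0.461

(1,1)N 0/3
(1,2)S 2/5
(1,3)N 1/3
(1,5)N 1/3
(1,6)N 1/4
(1,7)S 1/2
(2,1)S 2/4
(2,2)S 2/7
(2,3)N 2/4
(2,5)S 2/5
(2,6)S 3/7
(3,1)N 2/4
(3,3)N 4/5
(3,5)S 2/6
(3,6)N 4/7
(3,7)N 3/4
(4,1)N 2/4
(4,2)N 4/7
(4,3)N 3/6
(4,4)N 4/7
(4,5)N 5/7
(4,6)N 7/8
(4,7)N 5/5
(5,1)S 2/5
(5,2)S 3/8
(5,3)S 4/8
(5,4)S 2/8
(5,5)N 5/8
(5,6)N 6/8
(5,7)N 3/5
(6,1)N 0/3
(6,2)S 3/5
(6,3)N 0/5
(6,4)S 2/5
(6,5)N 2/5
(6,6)S 1/5
(6,7)S 1/3
Sum over 37 individuals: 0/3 + 2/5 + 1/3 + 1/3 + 1/4 + 1/2 + 2/4 + 2/7 + 2/4 + 2/5 + 3/7 + 2/4 + 4/5 + 2/6 + 4/7 + 3/4 + 2/4 + 4/7 + 3/6 + 4/7 + 5/7 + 7/8 + 5/5 + 2/5 + 3/8 + 4/8 + 2/8 + 5/8 + 6/8 + 3/5 + 0/3 + 3/5 + 0/5 + 2/5 + 2/5 + 1/5 + 1/3 = 14323/840; mean = 14323/840 ÷ 37 = 14323/31080 = 0.460842… → 0.461.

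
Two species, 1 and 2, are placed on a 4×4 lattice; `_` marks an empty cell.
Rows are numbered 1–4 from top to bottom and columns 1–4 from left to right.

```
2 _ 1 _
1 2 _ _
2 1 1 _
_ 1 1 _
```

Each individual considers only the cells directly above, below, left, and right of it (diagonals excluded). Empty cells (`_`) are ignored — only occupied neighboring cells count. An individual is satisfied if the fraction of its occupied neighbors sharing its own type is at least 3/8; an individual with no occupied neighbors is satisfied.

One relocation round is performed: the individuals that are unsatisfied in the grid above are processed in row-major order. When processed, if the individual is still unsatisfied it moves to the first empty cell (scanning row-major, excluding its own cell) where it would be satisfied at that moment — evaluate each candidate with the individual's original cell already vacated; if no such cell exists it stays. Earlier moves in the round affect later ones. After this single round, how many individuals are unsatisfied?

Initially unsatisfied (in order): (1,1), (2,1), (2,2), (3,1).
  (1,1) → (1,2).
  (2,1) → (1,4).
  (2,2): now satisfied by earlier moves; stays.
  (3,1) → (1,1).
Resulting grid:
2 2 1 1
_ 2 _ _
_ 1 1 _
_ 1 1 _
All satisfied now.

0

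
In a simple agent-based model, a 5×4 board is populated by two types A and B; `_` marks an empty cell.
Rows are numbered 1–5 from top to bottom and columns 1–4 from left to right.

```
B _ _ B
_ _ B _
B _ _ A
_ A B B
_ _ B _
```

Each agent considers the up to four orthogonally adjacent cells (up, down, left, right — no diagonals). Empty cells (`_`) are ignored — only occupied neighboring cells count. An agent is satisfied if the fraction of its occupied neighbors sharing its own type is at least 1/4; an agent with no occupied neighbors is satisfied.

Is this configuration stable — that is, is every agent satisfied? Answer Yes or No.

(1,1)B 0/0 ok
(1,4)B 0/0 ok
(2,3)B 0/0 ok
(3,1)B 0/0 ok
(3,4)A 0/1 unhappy
(4,2)A 0/1 unhappy
(4,3)B 2/3 ok
(4,4)B 1/2 ok
(5,3)B 1/1 ok
For instance (3,4) has only 0/1 same-type neighbors, below 1/4.

No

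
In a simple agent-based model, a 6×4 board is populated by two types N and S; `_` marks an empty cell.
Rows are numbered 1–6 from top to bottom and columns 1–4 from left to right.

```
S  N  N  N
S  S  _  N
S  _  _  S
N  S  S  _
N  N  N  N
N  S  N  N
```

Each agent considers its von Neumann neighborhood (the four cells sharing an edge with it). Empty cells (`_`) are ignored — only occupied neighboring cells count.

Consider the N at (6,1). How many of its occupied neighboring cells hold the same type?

1

Occupied neighbors of (6,1): (5,1)=N, (6,2)=S.
Same type (N): 1 of 2.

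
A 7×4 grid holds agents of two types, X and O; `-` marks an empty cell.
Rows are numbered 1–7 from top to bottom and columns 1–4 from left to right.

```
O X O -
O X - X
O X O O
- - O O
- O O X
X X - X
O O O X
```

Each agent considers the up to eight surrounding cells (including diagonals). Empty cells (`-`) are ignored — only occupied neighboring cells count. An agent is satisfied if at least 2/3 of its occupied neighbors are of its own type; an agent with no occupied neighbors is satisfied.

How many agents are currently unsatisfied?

Row 1: (1,1)O 1/3 ✗ · (1,2)X 1/4 ✗ · (1,3)O 0/3 ✗
Row 2: (2,1)O 2/5 ✗ · (2,2)X 2/7 ✗ · (2,4)X 0/3 ✗
Row 3: (3,1)O 1/3 ✗ · (3,2)X 1/5 ✗ · (3,3)O 3/6 ✗ · (3,4)O 3/4 ✓
Row 4: (4,3)O 5/7 ✓ · (4,4)O 4/5 ✓
Row 5: (5,2)O 2/4 ✗ · (5,3)O 3/6 ✗ · (5,4)X 1/4 ✗
Row 6: (6,1)X 1/4 ✗ · (6,2)X 1/6 ✗ · (6,4)X 2/4 ✗
Row 7: (7,1)O 1/3 ✗ · (7,2)O 2/4 ✗ · (7,3)O 1/4 ✗ · (7,4)X 1/2 ✗
Unsatisfied: (1,1), (1,2), (1,3), (2,1), (2,2), (2,4), (3,1), (3,2), (3,3), (5,2), (5,3), (5,4), (6,1), (6,2), (6,4), (7,1), (7,2), (7,3), (7,4) — 19 in total.

19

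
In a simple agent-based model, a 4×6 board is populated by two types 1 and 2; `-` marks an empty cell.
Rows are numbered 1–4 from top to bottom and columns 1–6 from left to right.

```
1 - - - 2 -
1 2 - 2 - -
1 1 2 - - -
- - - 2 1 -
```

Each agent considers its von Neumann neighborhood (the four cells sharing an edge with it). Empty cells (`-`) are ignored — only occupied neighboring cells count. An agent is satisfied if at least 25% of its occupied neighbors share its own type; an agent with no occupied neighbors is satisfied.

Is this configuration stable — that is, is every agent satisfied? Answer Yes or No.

No

(1,1)1 1/1 ok
(1,5)2 0/0 ok
(2,1)1 2/3 ok
(2,2)2 0/2 unhappy
(2,4)2 0/0 ok
(3,1)1 2/2 ok
(3,2)1 1/3 ok
(3,3)2 0/1 unhappy
(4,4)2 0/1 unhappy
(4,5)1 0/1 unhappy
For instance (2,2) has only 0/2 same-type neighbors, below 1/4.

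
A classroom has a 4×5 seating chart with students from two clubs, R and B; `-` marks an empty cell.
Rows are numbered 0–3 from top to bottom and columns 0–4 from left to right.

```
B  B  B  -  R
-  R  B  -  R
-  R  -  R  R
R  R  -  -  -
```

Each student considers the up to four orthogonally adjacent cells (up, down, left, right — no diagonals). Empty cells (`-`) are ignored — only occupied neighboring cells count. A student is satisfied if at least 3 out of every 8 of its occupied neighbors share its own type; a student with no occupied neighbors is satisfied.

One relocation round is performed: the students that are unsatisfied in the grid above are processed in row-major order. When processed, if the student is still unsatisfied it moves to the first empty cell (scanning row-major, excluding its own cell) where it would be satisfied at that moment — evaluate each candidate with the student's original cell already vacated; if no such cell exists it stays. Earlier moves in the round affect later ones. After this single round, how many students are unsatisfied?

Initially unsatisfied (in order): (1,1).
  (1,1) → (0,3).
Resulting grid:
B B B R R
- - B - R
- R - R R
R R - - -
All satisfied now.

0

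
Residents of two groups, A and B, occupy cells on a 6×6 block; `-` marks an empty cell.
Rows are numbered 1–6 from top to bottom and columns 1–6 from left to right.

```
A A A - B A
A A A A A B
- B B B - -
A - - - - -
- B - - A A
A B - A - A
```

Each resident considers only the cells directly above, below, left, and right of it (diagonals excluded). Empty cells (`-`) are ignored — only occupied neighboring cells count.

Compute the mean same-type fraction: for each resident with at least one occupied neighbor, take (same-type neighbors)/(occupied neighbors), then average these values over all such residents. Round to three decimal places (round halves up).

Row 1: (1,1)A 2/2 · (1,2)A 3/3 · (1,3)A 2/2 · (1,5)B 0/2 · (1,6)A 0/2
Row 2: (2,1)A 2/2 · (2,2)A 3/4 · (2,3)A 3/4 · (2,4)A 2/3 · (2,5)A 1/3 · (2,6)B 0/2
Row 3: (3,2)B 1/2 · (3,3)B 2/3 · (3,4)B 1/2
Row 4: (4,1)A — no occupied neighbors
Row 5: (5,2)B 1/1 · (5,5)A 1/1 · (5,6)A 2/2
Row 6: (6,1)A 0/1 · (6,2)B 1/2 · (6,4)A — no occupied neighbors · (6,6)A 1/1
Sum over 20 residents: 2/2 + 3/3 + 2/2 + 0/2 + 0/2 + 2/2 + 3/4 + 3/4 + 2/3 + 1/3 + 0/2 + 1/2 + 2/3 + 1/2 + 1/1 + 1/1 + 2/2 + 0/1 + 1/2 + 1/1 = 38/3; mean = 38/3 ÷ 20 = 19/30 = 0.633333… → 0.633.

0.633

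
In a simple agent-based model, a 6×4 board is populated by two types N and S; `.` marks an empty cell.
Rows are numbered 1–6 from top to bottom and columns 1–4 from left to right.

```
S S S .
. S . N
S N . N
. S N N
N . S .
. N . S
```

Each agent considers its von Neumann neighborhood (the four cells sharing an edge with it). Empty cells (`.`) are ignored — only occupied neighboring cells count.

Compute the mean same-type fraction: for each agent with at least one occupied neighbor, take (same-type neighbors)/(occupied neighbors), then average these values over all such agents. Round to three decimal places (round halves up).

(1,1)S 1/1
(1,2)S 3/3
(1,3)S 1/1
(2,2)S 1/2
(2,4)N 1/1
(3,1)S 0/1
(3,2)N 0/3
(3,4)N 2/2
(4,2)S 0/2
(4,3)N 1/3
(4,4)N 2/2
(5,1)N — no occupied neighbors
(5,3)S 0/1
(6,2)N — no occupied neighbors
(6,4)S — no occupied neighbors
Sum over 12 agents: 1/1 + 3/3 + 1/1 + 1/2 + 1/1 + 0/1 + 0/3 + 2/2 + 0/2 + 1/3 + 2/2 + 0/1 = 41/6; mean = 41/6 ÷ 12 = 41/72 = 0.569444… → 0.569.

0.569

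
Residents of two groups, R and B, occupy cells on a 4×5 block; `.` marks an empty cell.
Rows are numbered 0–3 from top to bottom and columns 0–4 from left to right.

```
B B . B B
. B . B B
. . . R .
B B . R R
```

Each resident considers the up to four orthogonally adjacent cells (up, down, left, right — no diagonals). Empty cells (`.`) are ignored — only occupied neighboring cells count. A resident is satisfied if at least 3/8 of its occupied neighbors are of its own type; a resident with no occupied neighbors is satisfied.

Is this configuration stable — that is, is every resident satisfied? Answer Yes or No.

Yes

Row 0: (0,0)B 1/1 satisfied · (0,1)B 2/2 satisfied · (0,3)B 2/2 satisfied · (0,4)B 2/2 satisfied
Row 1: (1,1)B 1/1 satisfied · (1,3)B 2/3 satisfied · (1,4)B 2/2 satisfied
Row 2: (2,3)R 1/2 satisfied
Row 3: (3,0)B 1/1 satisfied · (3,1)B 1/1 satisfied · (3,3)R 2/2 satisfied · (3,4)R 1/1 satisfied
All meet the threshold, so the configuration is stable.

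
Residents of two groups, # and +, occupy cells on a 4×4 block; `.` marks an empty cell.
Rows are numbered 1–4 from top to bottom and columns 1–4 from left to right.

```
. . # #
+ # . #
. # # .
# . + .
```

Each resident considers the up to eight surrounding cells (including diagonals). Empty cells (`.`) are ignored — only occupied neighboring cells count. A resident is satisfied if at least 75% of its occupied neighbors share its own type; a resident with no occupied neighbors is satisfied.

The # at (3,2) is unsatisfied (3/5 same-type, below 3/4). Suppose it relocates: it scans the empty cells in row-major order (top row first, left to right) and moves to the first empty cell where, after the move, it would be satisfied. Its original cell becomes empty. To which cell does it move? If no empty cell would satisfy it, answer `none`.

Vacating (3,2). Empty cells in order:
  (1,1): 1/2 same-type → still unsatisfied.
  (1,2): 2/3 same-type → still unsatisfied.
  (2,3): 5/5 same-type → satisfied — stop here.

(2,3)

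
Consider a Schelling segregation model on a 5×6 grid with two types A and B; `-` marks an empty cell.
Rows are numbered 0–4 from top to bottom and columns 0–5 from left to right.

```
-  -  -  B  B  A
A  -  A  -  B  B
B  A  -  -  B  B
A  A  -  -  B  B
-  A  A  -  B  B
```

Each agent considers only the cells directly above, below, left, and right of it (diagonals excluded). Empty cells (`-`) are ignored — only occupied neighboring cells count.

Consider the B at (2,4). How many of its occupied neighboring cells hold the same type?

3

Occupied neighbors of (2,4): (1,4)=B, (3,4)=B, (2,5)=B.
Same type (B): 3 of 3.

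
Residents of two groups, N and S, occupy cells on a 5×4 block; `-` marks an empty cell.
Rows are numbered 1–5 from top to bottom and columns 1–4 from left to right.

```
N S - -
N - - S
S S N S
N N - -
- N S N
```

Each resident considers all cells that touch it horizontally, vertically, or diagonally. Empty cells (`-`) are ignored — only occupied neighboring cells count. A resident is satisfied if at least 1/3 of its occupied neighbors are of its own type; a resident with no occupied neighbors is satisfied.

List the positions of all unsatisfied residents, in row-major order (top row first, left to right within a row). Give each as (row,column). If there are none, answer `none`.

(1,2), (2,1), (3,1), (3,2), (3,3), (5,3), (5,4)

(1,1)N 1/2 ✓
(1,2)S 0/2 ✗
(2,1)N 1/4 ✗
(2,4)S 1/2 ✓
(3,1)S 1/4 ✗
(3,2)S 1/5 ✗
(3,3)N 1/4 ✗
(3,4)S 1/2 ✓
(4,1)N 2/4 ✓
(4,2)N 3/6 ✓
(5,2)N 2/3 ✓
(5,3)S 0/3 ✗
(5,4)N 0/1 ✗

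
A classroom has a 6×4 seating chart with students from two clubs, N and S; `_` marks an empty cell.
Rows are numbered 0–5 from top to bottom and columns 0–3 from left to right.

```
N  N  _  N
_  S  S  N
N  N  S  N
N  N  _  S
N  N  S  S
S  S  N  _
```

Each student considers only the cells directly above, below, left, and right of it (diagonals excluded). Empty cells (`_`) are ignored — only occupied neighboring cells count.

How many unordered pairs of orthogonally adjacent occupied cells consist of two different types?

Scan each occupied cell's neighbors to the right and below so each pair is counted once.
Row 0: N(0,0)–N(0,1)= N(0,1)–S(1,1)≠ N(0,3)–N(1,3)=  → 1/3 unlike.
Row 1: S(1,1)–S(1,2)= S(1,1)–N(2,1)≠ S(1,2)–N(1,3)≠ S(1,2)–S(2,2)= N(1,3)–N(2,3)=  → 2/5 unlike.
Row 2: N(2,0)–N(2,1)= N(2,0)–N(3,0)= N(2,1)–S(2,2)≠ N(2,1)–N(3,1)= S(2,2)–N(2,3)≠ N(2,3)–S(3,3)≠  → 3/6 unlike.
Row 3: N(3,0)–N(3,1)= N(3,0)–N(4,0)= N(3,1)–N(4,1)= S(3,3)–S(4,3)=  → 0/4 unlike.
Row 4: N(4,0)–N(4,1)= N(4,0)–S(5,0)≠ N(4,1)–S(4,2)≠ N(4,1)–S(5,1)≠ S(4,2)–S(4,3)= S(4,2)–N(5,2)≠  → 4/6 unlike.
Row 5: S(5,0)–S(5,1)= S(5,1)–N(5,2)≠  → 1/2 unlike.
Total adjacent occupied pairs: 26; unlike-type pairs: 11.

11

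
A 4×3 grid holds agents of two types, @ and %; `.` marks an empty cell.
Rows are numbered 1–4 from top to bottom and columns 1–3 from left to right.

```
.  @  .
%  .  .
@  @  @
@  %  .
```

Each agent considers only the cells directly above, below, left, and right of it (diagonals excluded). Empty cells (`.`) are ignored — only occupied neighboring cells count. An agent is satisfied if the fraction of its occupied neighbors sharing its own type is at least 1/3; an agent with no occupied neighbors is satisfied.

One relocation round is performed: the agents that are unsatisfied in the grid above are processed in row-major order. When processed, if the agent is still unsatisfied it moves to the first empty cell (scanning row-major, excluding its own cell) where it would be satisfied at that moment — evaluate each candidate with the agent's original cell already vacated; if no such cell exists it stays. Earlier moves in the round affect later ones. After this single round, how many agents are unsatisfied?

Initially unsatisfied (in order): (2,1), (4,2).
  (2,1) → (4,3).
  (4,2): now satisfied by earlier moves; stays.
Resulting grid:
. @ .
. . .
@ @ @
@ % %
All satisfied now.

0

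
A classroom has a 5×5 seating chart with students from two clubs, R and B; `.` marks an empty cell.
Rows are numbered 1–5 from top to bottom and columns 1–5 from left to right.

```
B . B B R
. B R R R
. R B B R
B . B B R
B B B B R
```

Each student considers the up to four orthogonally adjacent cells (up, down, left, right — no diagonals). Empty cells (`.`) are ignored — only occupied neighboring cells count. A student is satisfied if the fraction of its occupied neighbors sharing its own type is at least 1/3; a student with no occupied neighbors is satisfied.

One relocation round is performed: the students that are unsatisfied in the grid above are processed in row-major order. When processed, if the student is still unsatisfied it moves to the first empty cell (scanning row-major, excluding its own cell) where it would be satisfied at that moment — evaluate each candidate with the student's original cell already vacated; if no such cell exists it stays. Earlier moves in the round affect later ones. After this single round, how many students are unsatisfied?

0

Initially unsatisfied (in order): (2,2), (2,3), (3,2).
  (2,2) → (1,2).
  (2,3): now satisfied by earlier moves; stays.
  (3,2) → (2,2).
Resulting grid:
B B B B R
. R R R R
. . B B R
B . B B R
B B B B R
All satisfied now.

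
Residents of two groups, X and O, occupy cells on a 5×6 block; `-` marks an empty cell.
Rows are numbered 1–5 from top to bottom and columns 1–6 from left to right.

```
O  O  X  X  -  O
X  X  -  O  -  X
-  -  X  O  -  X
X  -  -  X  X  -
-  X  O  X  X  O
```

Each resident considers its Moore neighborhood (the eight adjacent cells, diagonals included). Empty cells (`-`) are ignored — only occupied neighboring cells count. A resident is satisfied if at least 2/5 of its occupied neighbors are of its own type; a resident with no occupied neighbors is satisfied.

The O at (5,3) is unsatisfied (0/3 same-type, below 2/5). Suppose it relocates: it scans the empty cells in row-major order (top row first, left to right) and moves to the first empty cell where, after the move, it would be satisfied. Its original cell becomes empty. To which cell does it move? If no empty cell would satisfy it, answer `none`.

Vacating (5,3). Empty cells in order:
  (1,5): 2/4 same-type → satisfied — stop here.

(1,5)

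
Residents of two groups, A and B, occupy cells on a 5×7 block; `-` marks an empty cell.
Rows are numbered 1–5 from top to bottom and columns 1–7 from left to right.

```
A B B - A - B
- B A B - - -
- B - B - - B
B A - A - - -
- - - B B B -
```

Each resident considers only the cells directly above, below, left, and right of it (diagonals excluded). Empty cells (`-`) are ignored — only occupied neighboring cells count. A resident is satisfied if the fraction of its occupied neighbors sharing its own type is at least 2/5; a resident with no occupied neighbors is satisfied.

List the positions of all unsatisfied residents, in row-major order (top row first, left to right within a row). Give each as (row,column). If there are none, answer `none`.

(1,1)A 0/1 unhappy
(1,2)B 2/3 ok
(1,3)B 1/2 ok
(1,5)A 0/0 ok
(1,7)B 0/0 ok
(2,2)B 2/3 ok
(2,3)A 0/3 unhappy
(2,4)B 1/2 ok
(3,2)B 1/2 ok
(3,4)B 1/2 ok
(3,7)B 0/0 ok
(4,1)B 0/1 unhappy
(4,2)A 0/2 unhappy
(4,4)A 0/2 unhappy
(5,4)B 1/2 ok
(5,5)B 2/2 ok
(5,6)B 1/1 ok

(1,1), (2,3), (4,1), (4,2), (4,4)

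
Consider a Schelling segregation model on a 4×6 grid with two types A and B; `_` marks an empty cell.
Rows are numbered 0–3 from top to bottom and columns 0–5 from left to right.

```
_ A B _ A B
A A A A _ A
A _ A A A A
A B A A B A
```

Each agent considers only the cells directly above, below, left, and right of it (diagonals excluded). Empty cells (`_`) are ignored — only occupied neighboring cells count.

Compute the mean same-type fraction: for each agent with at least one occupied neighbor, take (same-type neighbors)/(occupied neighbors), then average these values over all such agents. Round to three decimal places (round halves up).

Row 0: (0,1)A 1/2 · (0,2)B 0/2 · (0,4)A 0/1 · (0,5)B 0/2
Row 1: (1,0)A 2/2 · (1,1)A 3/3 · (1,2)A 3/4 · (1,3)A 2/2 · (1,5)A 1/2
Row 2: (2,0)A 2/2 · (2,2)A 3/3 · (2,3)A 4/4 · (2,4)A 2/3 · (2,5)A 3/3
Row 3: (3,0)A 1/2 · (3,1)B 0/2 · (3,2)A 2/3 · (3,3)A 2/3 · (3,4)B 0/3 · (3,5)A 1/2
Sum over 20 agents: 1/2 + 0/2 + 0/1 + 0/2 + 2/2 + 3/3 + 3/4 + 2/2 + 1/2 + 2/2 + 3/3 + 4/4 + 2/3 + 3/3 + 1/2 + 0/2 + 2/3 + 2/3 + 0/3 + 1/2 = 47/4; mean = 47/4 ÷ 20 = 47/80 = 0.5875 → 0.588.

0.588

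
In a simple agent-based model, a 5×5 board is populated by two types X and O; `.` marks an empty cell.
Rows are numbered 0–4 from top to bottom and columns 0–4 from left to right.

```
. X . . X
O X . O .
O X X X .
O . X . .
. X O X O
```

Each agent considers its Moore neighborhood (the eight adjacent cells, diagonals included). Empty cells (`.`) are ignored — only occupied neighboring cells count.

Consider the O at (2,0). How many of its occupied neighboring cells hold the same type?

2

Occupied neighbors of (2,0): (1,0)=O, (1,1)=X, (2,1)=X, (3,0)=O.
Same type (O): 2 of 4.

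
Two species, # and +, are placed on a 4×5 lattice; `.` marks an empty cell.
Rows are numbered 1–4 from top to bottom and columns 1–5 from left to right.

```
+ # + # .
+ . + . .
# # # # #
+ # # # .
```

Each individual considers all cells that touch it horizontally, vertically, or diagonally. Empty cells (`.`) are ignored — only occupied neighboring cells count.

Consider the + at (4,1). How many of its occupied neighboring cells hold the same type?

0

Occupied neighbors of (4,1): (3,1)=#, (3,2)=#, (4,2)=#.
Same type (+): 0 of 3.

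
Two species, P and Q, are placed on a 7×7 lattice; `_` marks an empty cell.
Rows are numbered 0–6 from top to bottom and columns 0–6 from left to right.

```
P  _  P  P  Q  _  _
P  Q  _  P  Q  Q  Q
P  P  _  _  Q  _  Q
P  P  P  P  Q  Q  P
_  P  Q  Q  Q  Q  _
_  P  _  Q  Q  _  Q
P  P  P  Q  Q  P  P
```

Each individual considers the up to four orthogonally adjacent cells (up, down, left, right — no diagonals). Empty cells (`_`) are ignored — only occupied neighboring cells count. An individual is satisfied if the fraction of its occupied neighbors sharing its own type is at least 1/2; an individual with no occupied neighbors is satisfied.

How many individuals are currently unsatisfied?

5

Row 0: (0,0)P 1/1 satisfied · (0,2)P 1/1 satisfied · (0,3)P 2/3 satisfied · (0,4)Q 1/2 satisfied
Row 1: (1,0)P 2/3 satisfied · (1,1)Q 0/2 not · (1,3)P 1/2 satisfied · (1,4)Q 3/4 satisfied · (1,5)Q 2/2 satisfied · (1,6)Q 2/2 satisfied
Row 2: (2,0)P 3/3 satisfied · (2,1)P 2/3 satisfied · (2,4)Q 2/2 satisfied · (2,6)Q 1/2 satisfied
Row 3: (3,0)P 2/2 satisfied · (3,1)P 4/4 satisfied · (3,2)P 2/3 satisfied · (3,3)P 1/3 not · (3,4)Q 3/4 satisfied · (3,5)Q 2/3 satisfied · (3,6)P 0/2 not
Row 4: (4,1)P 2/3 satisfied · (4,2)Q 1/3 not · (4,3)Q 3/4 satisfied · (4,4)Q 4/4 satisfied · (4,5)Q 2/2 satisfied
Row 5: (5,1)P 2/2 satisfied · (5,3)Q 3/3 satisfied · (5,4)Q 3/3 satisfied · (5,6)Q 0/1 not
Row 6: (6,0)P 1/1 satisfied · (6,1)P 3/3 satisfied · (6,2)P 1/2 satisfied · (6,3)Q 2/3 satisfied · (6,4)Q 2/3 satisfied · (6,5)P 1/2 satisfied · (6,6)P 1/2 satisfied
Unsatisfied: (1,1), (3,3), (3,6), (4,2), (5,6) — 5 in total.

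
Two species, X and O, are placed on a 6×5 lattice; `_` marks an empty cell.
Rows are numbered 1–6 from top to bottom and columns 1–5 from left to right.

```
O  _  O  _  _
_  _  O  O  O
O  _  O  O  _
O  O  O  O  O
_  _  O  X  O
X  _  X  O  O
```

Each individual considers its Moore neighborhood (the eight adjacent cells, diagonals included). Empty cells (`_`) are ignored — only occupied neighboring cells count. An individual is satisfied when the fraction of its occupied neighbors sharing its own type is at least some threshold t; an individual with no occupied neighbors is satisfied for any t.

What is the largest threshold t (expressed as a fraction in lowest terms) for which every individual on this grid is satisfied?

Row 1: (1,1)O — no occupied neighbors · (1,3)O 2/2
Row 2: (2,3)O 4/4 · (2,4)O 5/5 · (2,5)O 2/2
Row 3: (3,1)O 2/2 · (3,3)O 6/6 · (3,4)O 7/7
Row 4: (4,1)O 2/2 · (4,2)O 5/5 · (4,3)O 5/6 · (4,4)O 6/7 · (4,5)O 3/4
Row 5: (5,3)O 4/6 · (5,4)X 1/8 · (5,5)O 4/5
Row 6: (6,1)X — no occupied neighbors · (6,3)X 1/3 · (6,4)O 3/5 · (6,5)O 2/3
The smallest same-type fraction is 1/8 at (5,4), which reduces to 1/8. Any threshold above that leaves this individual unsatisfied.

1/8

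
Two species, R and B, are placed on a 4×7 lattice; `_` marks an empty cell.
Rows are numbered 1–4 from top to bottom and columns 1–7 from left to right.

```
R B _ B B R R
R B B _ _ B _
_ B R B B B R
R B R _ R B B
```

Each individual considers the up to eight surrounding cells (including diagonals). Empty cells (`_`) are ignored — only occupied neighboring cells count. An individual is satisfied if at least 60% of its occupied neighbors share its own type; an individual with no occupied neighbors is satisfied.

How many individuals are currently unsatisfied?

15

Row 1: (1,1)R 1/3 ✗ · (1,2)B 2/4 ✗ · (1,4)B 2/2 ✓ · (1,5)B 2/3 ✓ · (1,6)R 1/3 ✗ · (1,7)R 1/2 ✗
Row 2: (2,1)R 1/4 ✗ · (2,2)B 3/6 ✗ · (2,3)B 5/6 ✓ · (2,6)B 3/6 ✗
Row 3: (3,2)B 3/7 ✗ · (3,3)R 1/6 ✗ · (3,4)B 2/5 ✗ · (3,5)B 4/5 ✓ · (3,6)B 4/6 ✓ · (3,7)R 0/4 ✗
Row 4: (4,1)R 0/2 ✗ · (4,2)B 1/4 ✗ · (4,3)R 1/4 ✗ · (4,5)R 0/4 ✗ · (4,6)B 3/5 ✓ · (4,7)B 2/3 ✓
Unsatisfied: (1,1), (1,2), (1,6), (1,7), (2,1), (2,2), (2,6), (3,2), (3,3), (3,4), (3,7), (4,1), (4,2), (4,3), (4,5) — 15 in total.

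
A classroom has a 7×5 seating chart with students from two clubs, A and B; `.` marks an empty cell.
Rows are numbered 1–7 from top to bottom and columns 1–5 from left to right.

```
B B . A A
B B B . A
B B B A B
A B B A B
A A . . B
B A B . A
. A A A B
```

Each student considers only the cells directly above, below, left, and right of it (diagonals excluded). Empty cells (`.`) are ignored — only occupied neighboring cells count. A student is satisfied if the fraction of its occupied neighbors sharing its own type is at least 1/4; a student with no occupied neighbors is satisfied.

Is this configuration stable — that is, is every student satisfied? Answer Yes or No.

No

Row 1: (1,1)B 2/2 satisfied · (1,2)B 2/2 satisfied · (1,4)A 1/1 satisfied · (1,5)A 2/2 satisfied
Row 2: (2,1)B 3/3 satisfied · (2,2)B 4/4 satisfied · (2,3)B 2/2 satisfied · (2,5)A 1/2 satisfied
Row 3: (3,1)B 2/3 satisfied · (3,2)B 4/4 satisfied · (3,3)B 3/4 satisfied · (3,4)A 1/3 satisfied · (3,5)B 1/3 satisfied
Row 4: (4,1)A 1/3 satisfied · (4,2)B 2/4 satisfied · (4,3)B 2/3 satisfied · (4,4)A 1/3 satisfied · (4,5)B 2/3 satisfied
Row 5: (5,1)A 2/3 satisfied · (5,2)A 2/3 satisfied · (5,5)B 1/2 satisfied
Row 6: (6,1)B 0/2 not · (6,2)A 2/4 satisfied · (6,3)B 0/2 not · (6,5)A 0/2 not
Row 7: (7,2)A 2/2 satisfied · (7,3)A 2/3 satisfied · (7,4)A 1/2 satisfied · (7,5)B 0/2 not
For instance (6,1) has only 0/2 same-type neighbors, below 1/4.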